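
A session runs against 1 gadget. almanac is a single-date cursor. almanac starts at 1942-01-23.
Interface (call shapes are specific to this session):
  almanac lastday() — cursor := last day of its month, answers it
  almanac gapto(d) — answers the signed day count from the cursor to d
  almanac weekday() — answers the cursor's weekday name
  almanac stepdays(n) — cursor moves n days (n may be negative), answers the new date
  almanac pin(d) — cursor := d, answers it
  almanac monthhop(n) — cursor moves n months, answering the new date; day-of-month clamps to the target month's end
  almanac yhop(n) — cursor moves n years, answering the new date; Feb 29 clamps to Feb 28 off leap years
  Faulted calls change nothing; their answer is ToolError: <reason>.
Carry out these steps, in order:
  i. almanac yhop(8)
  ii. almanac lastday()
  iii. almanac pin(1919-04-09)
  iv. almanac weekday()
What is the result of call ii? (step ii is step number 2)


Answer: 1950-01-31

Derivation:
-> almanac yhop(n→8)
<- 1950-01-23
-> almanac lastday()
<- 1950-01-31
-> almanac pin(d→1919-04-09)
<- 1919-04-09
-> almanac weekday()
<- Wednesday


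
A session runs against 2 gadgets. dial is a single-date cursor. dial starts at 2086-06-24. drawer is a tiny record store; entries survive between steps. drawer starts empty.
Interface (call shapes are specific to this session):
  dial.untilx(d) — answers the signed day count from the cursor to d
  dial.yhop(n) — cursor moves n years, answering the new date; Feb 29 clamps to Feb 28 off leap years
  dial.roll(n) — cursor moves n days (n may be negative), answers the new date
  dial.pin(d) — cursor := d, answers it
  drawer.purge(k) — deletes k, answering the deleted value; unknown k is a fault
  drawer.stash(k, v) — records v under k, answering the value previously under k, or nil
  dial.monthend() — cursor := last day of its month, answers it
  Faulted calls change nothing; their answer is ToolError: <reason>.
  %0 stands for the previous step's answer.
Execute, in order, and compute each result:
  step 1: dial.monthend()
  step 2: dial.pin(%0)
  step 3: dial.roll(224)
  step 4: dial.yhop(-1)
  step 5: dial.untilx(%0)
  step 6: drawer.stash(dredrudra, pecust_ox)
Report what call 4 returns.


→ dial.monthend()
← 2086-06-30
→ dial.pin(d→%0)
← 2086-06-30
→ dial.roll(n→224)
← 2087-02-09
→ dial.yhop(n→-1)
← 2086-02-09
→ dial.untilx(d→%0)
← 0
→ drawer.stash(k→dredrudra, v→pecust_ox)
← nil

Answer: 2086-02-09


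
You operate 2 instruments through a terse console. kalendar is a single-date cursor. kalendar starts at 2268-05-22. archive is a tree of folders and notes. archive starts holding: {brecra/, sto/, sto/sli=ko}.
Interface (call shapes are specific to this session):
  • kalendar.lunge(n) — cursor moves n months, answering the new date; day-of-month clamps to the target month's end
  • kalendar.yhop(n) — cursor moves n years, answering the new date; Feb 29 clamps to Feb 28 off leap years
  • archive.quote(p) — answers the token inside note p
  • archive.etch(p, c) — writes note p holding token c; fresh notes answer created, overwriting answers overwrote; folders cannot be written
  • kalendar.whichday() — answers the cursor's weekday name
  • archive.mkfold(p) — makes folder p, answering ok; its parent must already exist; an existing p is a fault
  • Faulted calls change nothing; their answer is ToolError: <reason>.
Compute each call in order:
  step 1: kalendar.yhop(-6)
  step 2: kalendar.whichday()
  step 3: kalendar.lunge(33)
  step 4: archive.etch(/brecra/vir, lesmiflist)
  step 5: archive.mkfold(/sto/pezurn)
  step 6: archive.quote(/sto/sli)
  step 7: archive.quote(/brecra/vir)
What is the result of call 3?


Answer: 2265-02-22

Derivation:
Act: kalendar.yhop[-6]
Obs: 2262-05-22
Act: kalendar.whichday[]
Obs: Thursday
Act: kalendar.lunge[33]
Obs: 2265-02-22
Act: archive.etch[/brecra/vir; lesmiflist]
Obs: created
Act: archive.mkfold[/sto/pezurn]
Obs: ok
Act: archive.quote[/sto/sli]
Obs: ko
Act: archive.quote[/brecra/vir]
Obs: lesmiflist


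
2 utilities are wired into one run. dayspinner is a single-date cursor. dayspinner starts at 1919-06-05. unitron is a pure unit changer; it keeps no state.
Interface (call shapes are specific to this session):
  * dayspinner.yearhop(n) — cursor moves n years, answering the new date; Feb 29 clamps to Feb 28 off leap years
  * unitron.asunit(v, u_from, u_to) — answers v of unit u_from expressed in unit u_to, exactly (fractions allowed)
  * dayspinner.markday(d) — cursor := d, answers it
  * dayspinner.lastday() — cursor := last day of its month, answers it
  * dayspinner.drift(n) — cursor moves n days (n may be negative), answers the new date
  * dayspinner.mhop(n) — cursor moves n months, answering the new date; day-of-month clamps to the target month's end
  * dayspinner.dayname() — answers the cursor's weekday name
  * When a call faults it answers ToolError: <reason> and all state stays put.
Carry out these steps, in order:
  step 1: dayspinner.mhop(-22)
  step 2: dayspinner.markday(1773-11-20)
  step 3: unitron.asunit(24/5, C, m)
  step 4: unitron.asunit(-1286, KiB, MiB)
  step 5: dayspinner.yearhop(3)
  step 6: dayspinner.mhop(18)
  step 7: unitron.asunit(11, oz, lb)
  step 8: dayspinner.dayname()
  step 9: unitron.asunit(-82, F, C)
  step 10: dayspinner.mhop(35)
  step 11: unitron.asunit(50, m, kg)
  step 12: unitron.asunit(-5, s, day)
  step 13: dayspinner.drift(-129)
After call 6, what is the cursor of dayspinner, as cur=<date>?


Answer: cur=1778-05-20

Derivation:
Act: dayspinner.mhop[n→-22]
Obs: 1917-08-05
Act: dayspinner.markday[d→1773-11-20]
Obs: 1773-11-20
Act: unitron.asunit[v→24/5; u_from→C; u_to→m]
Obs: ToolError: incompatible units
Act: unitron.asunit[v→-1286; u_from→KiB; u_to→MiB]
Obs: -643/512
Act: dayspinner.yearhop[n→3]
Obs: 1776-11-20
Act: dayspinner.mhop[n→18]
Obs: 1778-05-20
Act: unitron.asunit[v→11; u_from→oz; u_to→lb]
Obs: 11/16
Act: dayspinner.dayname[]
Obs: Wednesday
Act: unitron.asunit[v→-82; u_from→F; u_to→C]
Obs: -190/3
Act: dayspinner.mhop[n→35]
Obs: 1781-04-20
Act: unitron.asunit[v→50; u_from→m; u_to→kg]
Obs: ToolError: incompatible units
Act: unitron.asunit[v→-5; u_from→s; u_to→day]
Obs: -1/17280
Act: dayspinner.drift[n→-129]
Obs: 1780-12-12


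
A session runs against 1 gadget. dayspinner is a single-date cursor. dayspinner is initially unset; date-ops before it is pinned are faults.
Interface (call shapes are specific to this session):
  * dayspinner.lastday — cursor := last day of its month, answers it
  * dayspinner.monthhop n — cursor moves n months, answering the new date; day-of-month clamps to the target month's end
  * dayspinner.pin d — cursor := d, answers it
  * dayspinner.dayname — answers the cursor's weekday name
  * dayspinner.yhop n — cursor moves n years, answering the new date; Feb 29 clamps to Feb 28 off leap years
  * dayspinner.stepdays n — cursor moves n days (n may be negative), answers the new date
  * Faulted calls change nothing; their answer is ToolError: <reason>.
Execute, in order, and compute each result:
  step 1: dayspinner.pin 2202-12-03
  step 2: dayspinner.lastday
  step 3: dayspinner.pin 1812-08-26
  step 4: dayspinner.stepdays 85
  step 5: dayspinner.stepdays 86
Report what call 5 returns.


Answer: 1813-02-13

Derivation:
~$ dayspinner.pin d: 2202-12-03
  2202-12-03
~$ dayspinner.lastday
  2202-12-31
~$ dayspinner.pin d: 1812-08-26
  1812-08-26
~$ dayspinner.stepdays n: 85
  1812-11-19
~$ dayspinner.stepdays n: 86
  1813-02-13


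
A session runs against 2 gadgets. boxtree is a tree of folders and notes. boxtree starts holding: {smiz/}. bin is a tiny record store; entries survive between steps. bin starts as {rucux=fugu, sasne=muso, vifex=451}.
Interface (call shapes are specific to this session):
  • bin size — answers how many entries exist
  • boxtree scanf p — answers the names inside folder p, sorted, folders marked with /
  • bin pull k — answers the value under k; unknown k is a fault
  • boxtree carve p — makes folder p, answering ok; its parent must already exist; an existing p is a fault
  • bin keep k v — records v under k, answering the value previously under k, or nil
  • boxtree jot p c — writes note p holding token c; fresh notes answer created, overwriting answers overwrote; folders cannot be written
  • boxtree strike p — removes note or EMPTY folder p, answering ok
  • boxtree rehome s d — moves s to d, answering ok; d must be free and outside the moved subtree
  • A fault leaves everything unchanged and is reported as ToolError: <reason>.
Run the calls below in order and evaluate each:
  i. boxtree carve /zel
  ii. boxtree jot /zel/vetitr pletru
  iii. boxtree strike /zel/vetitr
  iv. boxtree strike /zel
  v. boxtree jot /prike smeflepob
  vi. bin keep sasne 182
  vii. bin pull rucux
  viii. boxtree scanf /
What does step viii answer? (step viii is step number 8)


Step: boxtree carve[p→/zel]
Result: ok
Step: boxtree jot[p→/zel/vetitr; c→pletru]
Result: created
Step: boxtree strike[p→/zel/vetitr]
Result: ok
Step: boxtree strike[p→/zel]
Result: ok
Step: boxtree jot[p→/prike; c→smeflepob]
Result: created
Step: bin keep[k→sasne; v→182]
Result: muso
Step: bin pull[k→rucux]
Result: fugu
Step: boxtree scanf[p→/]
Result: [prike, smiz/]

Answer: [prike, smiz/]


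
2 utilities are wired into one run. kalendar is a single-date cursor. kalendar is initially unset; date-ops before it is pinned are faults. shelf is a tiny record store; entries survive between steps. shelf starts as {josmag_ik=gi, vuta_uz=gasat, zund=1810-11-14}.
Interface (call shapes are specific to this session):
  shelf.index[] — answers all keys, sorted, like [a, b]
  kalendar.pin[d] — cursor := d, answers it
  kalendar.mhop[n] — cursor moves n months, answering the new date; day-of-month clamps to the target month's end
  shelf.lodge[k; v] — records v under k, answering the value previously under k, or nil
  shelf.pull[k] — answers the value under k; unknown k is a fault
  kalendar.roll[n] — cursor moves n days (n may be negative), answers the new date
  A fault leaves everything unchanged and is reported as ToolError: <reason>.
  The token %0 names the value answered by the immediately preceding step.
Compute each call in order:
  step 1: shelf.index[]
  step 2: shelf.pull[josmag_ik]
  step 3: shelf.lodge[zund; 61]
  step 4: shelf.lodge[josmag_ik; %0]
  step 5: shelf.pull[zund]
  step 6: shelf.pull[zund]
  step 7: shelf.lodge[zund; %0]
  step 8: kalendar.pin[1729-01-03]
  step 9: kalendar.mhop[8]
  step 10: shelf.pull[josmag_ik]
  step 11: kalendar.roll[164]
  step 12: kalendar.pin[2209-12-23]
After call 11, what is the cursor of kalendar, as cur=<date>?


Answer: cur=1730-02-14

Derivation:
-> index()
<- [josmag_ik, vuta_uz, zund]
-> pull(josmag_ik)
<- gi
-> lodge(zund, 61)
<- 1810-11-14
-> lodge(josmag_ik, %0)
<- gi
-> pull(zund)
<- 61
-> pull(zund)
<- 61
-> lodge(zund, %0)
<- 61
-> pin(1729-01-03)
<- 1729-01-03
-> mhop(8)
<- 1729-09-03
-> pull(josmag_ik)
<- 1810-11-14
-> roll(164)
<- 1730-02-14
-> pin(2209-12-23)
<- 2209-12-23


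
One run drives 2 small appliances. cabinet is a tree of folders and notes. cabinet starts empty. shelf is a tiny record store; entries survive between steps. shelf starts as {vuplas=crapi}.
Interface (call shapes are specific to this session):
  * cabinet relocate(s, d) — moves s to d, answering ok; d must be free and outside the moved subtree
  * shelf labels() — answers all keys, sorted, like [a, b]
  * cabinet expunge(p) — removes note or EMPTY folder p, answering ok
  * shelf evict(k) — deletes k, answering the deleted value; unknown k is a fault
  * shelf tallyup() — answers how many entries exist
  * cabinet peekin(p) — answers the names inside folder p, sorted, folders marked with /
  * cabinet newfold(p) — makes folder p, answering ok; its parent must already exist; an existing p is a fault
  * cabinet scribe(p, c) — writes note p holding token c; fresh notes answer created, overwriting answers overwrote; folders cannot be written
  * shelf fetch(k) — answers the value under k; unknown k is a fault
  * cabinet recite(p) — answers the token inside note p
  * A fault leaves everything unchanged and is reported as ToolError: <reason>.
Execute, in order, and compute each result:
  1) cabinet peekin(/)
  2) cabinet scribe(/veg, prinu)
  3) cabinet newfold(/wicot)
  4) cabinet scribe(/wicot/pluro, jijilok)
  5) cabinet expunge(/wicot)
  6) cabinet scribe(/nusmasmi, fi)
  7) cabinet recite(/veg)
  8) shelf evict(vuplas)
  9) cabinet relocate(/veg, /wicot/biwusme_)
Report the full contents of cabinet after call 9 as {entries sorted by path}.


-- cabinet peekin(p: /) == []
-- cabinet scribe(p: /veg, c: prinu) == created
-- cabinet newfold(p: /wicot) == ok
-- cabinet scribe(p: /wicot/pluro, c: jijilok) == created
-- cabinet expunge(p: /wicot) == ToolError: not empty
-- cabinet scribe(p: /nusmasmi, c: fi) == created
-- cabinet recite(p: /veg) == prinu
-- shelf evict(k: vuplas) == crapi
-- cabinet relocate(s: /veg, d: /wicot/biwusme_) == ok

Answer: {nusmasmi=fi, wicot/, wicot/biwusme_=prinu, wicot/pluro=jijilok}


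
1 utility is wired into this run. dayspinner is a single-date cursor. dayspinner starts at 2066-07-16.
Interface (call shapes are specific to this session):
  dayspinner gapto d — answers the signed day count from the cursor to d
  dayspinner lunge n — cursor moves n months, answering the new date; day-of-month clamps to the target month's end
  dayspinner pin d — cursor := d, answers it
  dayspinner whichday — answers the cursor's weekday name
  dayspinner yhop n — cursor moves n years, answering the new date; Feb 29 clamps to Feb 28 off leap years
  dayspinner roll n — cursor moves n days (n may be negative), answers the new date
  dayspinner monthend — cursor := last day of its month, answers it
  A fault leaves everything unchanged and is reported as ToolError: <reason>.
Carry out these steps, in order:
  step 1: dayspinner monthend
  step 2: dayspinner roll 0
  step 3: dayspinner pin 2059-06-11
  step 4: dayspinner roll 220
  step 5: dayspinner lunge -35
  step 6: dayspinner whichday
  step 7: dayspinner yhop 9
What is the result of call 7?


Answer: 2066-02-17

Derivation:
% dayspinner monthend() ~> 2066-07-31
% dayspinner roll(n='0') ~> 2066-07-31
% dayspinner pin(d='2059-06-11') ~> 2059-06-11
% dayspinner roll(n='220') ~> 2060-01-17
% dayspinner lunge(n='-35') ~> 2057-02-17
% dayspinner whichday() ~> Saturday
% dayspinner yhop(n='9') ~> 2066-02-17


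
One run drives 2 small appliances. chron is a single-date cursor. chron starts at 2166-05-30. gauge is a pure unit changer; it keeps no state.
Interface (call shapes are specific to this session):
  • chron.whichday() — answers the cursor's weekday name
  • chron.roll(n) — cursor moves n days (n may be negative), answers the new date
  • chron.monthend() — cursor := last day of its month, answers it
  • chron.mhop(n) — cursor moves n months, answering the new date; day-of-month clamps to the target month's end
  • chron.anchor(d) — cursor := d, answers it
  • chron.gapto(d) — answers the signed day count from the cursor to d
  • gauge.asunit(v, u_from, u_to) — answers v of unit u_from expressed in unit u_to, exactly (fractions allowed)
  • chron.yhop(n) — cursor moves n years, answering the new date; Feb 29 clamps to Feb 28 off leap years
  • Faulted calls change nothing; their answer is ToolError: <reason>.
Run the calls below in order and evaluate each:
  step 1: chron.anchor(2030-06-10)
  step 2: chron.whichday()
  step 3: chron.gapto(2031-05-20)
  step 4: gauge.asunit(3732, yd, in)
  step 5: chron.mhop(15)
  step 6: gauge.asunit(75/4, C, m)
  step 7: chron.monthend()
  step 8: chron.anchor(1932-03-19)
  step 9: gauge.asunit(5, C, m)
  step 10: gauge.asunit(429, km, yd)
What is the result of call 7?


;; 1. anchor(d='2030-06-10') => 2030-06-10
;; 2. whichday() => Monday
;; 3. gapto(d='2031-05-20') => 344
;; 4. asunit(v='3732', u_from='yd', u_to='in') => 134352
;; 5. mhop(n='15') => 2031-09-10
;; 6. asunit(v='75/4', u_from='C', u_to='m') => ToolError: incompatible units
;; 7. monthend() => 2031-09-30
;; 8. anchor(d='1932-03-19') => 1932-03-19
;; 9. asunit(v='5', u_from='C', u_to='m') => ToolError: incompatible units
;; 10. asunit(v='429', u_from='km', u_to='yd') => 178750000/381

Answer: 2031-09-30


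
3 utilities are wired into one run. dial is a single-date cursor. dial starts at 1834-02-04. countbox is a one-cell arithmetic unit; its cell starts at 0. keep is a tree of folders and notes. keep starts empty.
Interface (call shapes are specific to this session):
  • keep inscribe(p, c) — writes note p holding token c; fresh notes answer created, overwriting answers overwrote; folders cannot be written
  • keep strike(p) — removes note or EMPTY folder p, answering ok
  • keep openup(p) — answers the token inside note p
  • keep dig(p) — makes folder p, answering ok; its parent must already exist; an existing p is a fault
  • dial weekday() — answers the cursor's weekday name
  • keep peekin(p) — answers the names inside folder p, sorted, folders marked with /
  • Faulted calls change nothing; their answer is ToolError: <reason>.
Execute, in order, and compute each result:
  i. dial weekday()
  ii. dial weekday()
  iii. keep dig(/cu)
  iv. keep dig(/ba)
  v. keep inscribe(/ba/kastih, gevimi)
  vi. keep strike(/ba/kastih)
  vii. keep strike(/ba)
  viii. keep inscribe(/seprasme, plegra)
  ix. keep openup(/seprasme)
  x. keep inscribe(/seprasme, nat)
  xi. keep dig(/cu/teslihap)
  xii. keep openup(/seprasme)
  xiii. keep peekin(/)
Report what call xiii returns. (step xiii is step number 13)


Answer: [cu/, seprasme]

Derivation:
-- dial weekday() ~> Tuesday
-- dial weekday() ~> Tuesday
-- keep dig(p=/cu) ~> ok
-- keep dig(p=/ba) ~> ok
-- keep inscribe(p=/ba/kastih, c=gevimi) ~> created
-- keep strike(p=/ba/kastih) ~> ok
-- keep strike(p=/ba) ~> ok
-- keep inscribe(p=/seprasme, c=plegra) ~> created
-- keep openup(p=/seprasme) ~> plegra
-- keep inscribe(p=/seprasme, c=nat) ~> overwrote
-- keep dig(p=/cu/teslihap) ~> ok
-- keep openup(p=/seprasme) ~> nat
-- keep peekin(p=/) ~> [cu/, seprasme]


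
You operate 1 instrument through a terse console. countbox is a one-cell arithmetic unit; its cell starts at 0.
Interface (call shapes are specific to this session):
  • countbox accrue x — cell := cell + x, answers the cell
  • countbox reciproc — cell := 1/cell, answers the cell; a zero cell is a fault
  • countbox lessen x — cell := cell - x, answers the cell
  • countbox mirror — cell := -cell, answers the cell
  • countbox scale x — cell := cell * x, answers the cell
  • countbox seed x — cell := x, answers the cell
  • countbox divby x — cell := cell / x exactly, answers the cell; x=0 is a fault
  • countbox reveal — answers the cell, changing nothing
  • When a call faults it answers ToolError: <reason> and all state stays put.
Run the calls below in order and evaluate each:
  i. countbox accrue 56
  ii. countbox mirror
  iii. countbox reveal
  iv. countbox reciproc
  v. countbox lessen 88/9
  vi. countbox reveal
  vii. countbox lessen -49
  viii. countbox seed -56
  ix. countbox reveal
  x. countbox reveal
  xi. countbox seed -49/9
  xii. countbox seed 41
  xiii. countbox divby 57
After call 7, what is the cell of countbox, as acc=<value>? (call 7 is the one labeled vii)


→ countbox accrue(x: 56)
← 56
→ countbox mirror()
← -56
→ countbox reveal()
← -56
→ countbox reciproc()
← -1/56
→ countbox lessen(x: 88/9)
← -4937/504
→ countbox reveal()
← -4937/504
→ countbox lessen(x: -49)
← 19759/504
→ countbox seed(x: -56)
← -56
→ countbox reveal()
← -56
→ countbox reveal()
← -56
→ countbox seed(x: -49/9)
← -49/9
→ countbox seed(x: 41)
← 41
→ countbox divby(x: 57)
← 41/57

Answer: acc=19759/504


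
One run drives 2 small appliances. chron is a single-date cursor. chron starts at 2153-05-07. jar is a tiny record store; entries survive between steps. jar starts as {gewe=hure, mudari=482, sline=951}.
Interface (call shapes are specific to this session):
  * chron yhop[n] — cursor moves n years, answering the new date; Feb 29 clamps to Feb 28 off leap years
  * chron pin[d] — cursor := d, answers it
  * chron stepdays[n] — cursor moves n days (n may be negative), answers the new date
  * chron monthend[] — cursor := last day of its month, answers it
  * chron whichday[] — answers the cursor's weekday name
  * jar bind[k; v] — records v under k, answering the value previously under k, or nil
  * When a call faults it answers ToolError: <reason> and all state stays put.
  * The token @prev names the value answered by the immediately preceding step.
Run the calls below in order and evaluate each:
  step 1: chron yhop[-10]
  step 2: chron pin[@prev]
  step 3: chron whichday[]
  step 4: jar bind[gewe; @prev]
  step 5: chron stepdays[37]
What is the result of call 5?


Answer: 2143-06-13

Derivation:
Calling chron yhop(n→-10), giving 2143-05-07.
Now I run chron pin(d→@prev), and observe 2143-05-07.
Next I call chron whichday(), and see Tuesday.
I use jar bind(k→gewe, v→@prev), and see hure.
I run chron stepdays(n→37), and see 2143-06-13.


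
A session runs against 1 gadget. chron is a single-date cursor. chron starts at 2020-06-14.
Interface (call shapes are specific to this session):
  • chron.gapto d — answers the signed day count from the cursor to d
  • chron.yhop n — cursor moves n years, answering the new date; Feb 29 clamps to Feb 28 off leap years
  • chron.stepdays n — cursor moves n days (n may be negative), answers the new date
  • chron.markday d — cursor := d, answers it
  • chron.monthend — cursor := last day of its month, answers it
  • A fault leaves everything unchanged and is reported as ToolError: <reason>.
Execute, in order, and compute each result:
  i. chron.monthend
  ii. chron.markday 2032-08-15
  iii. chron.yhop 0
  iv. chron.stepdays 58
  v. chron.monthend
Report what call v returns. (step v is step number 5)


Answer: 2032-10-31

Derivation:
// monthend() => 2020-06-30
// markday(d=2032-08-15) => 2032-08-15
// yhop(n=0) => 2032-08-15
// stepdays(n=58) => 2032-10-12
// monthend() => 2032-10-31


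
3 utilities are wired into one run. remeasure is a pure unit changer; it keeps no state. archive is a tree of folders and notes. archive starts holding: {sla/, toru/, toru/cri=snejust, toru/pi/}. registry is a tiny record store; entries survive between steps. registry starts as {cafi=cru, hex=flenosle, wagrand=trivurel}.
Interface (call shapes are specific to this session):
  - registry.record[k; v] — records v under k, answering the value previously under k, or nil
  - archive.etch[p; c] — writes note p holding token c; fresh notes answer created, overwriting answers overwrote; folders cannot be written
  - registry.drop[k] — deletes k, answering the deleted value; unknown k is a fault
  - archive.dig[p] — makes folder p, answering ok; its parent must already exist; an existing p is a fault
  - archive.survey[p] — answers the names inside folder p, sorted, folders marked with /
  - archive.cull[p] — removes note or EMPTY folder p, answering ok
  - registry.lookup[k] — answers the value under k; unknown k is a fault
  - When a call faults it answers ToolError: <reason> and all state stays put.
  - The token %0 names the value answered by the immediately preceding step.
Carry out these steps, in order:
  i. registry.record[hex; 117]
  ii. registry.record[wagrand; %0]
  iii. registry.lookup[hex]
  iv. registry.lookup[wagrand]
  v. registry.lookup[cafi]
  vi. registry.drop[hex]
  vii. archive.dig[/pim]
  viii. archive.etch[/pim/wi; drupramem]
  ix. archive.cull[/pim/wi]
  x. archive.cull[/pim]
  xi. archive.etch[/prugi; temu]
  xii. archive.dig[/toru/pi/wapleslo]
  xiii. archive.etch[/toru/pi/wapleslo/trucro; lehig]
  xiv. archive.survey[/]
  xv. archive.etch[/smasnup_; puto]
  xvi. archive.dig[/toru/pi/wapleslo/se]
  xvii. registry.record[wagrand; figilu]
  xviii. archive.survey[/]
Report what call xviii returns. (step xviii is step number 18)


Answer: [prugi, sla/, smasnup_, toru/]

Derivation:
I call registry.record using k=hex, v=117, giving flenosle.
Next I call registry.record using k=wagrand, v=%0, which returns trivurel.
Invoking registry.lookup using k=hex, — result: 117.
I invoke registry.lookup using k=wagrand, and observe flenosle.
I call registry.lookup using k=cafi, and get cru.
I run registry.drop using k=hex, and get 117.
I call archive.dig using p=/pim, and see ok.
Then archive.etch using p=/pim/wi, c=drupramem, and see created.
I try archive.cull using p=/pim/wi, → ok.
Calling archive.cull using p=/pim, giving ok.
I try archive.etch using p=/prugi, c=temu, yielding created.
Now I run archive.dig using p=/toru/pi/wapleslo: ok.
I invoke archive.etch using p=/toru/pi/wapleslo/trucro, c=lehig, which returns created.
I use archive.survey using p=/, which returns [prugi, sla/, toru/].
I try archive.etch using p=/smasnup_, c=puto, and get created.
Next I call archive.dig using p=/toru/pi/wapleslo/se, and get ok.
I run registry.record using k=wagrand, v=figilu: flenosle.
I try archive.survey using p=/, yielding [prugi, sla/, smasnup_, toru/].


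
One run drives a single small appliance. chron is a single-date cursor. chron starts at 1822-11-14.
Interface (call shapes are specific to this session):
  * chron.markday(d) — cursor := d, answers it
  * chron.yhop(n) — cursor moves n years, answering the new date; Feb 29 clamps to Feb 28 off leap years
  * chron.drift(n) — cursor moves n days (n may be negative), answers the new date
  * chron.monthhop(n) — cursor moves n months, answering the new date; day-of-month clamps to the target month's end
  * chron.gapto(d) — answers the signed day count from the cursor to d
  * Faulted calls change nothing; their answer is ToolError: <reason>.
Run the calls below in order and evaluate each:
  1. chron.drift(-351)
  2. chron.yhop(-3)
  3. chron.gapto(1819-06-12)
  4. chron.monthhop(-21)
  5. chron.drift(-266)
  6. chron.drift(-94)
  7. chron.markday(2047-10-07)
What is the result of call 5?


Do: chron.drift[-351]
See: 1821-11-28
Do: chron.yhop[-3]
See: 1818-11-28
Do: chron.gapto[1819-06-12]
See: 196
Do: chron.monthhop[-21]
See: 1817-02-28
Do: chron.drift[-266]
See: 1816-06-07
Do: chron.drift[-94]
See: 1816-03-05
Do: chron.markday[2047-10-07]
See: 2047-10-07

Answer: 1816-06-07


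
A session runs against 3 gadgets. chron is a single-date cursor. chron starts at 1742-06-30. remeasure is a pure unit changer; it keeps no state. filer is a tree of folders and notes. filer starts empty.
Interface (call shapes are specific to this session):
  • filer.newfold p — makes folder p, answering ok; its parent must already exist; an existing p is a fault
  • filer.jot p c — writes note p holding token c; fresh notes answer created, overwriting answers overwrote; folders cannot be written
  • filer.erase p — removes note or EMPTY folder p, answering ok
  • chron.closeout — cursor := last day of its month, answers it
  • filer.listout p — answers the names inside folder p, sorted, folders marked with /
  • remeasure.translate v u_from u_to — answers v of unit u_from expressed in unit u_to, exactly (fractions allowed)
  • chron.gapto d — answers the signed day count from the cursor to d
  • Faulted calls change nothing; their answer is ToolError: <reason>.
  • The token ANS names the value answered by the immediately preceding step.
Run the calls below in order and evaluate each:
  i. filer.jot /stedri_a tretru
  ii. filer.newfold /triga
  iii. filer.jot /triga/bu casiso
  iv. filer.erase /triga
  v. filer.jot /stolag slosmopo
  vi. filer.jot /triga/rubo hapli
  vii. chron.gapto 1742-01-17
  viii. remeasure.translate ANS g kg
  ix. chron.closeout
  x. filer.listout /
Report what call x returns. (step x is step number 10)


Answer: [stedri_a, stolag, triga/]

Derivation:
$ jot p=/stedri_a c=tretru
= created
$ newfold p=/triga
= ok
$ jot p=/triga/bu c=casiso
= created
$ erase p=/triga
= ToolError: not empty
$ jot p=/stolag c=slosmopo
= created
$ jot p=/triga/rubo c=hapli
= created
$ gapto d=1742-01-17
= -164
$ translate v=ANS u_from=g u_to=kg
= -41/250
$ closeout
= 1742-06-30
$ listout p=/
= [stedri_a, stolag, triga/]


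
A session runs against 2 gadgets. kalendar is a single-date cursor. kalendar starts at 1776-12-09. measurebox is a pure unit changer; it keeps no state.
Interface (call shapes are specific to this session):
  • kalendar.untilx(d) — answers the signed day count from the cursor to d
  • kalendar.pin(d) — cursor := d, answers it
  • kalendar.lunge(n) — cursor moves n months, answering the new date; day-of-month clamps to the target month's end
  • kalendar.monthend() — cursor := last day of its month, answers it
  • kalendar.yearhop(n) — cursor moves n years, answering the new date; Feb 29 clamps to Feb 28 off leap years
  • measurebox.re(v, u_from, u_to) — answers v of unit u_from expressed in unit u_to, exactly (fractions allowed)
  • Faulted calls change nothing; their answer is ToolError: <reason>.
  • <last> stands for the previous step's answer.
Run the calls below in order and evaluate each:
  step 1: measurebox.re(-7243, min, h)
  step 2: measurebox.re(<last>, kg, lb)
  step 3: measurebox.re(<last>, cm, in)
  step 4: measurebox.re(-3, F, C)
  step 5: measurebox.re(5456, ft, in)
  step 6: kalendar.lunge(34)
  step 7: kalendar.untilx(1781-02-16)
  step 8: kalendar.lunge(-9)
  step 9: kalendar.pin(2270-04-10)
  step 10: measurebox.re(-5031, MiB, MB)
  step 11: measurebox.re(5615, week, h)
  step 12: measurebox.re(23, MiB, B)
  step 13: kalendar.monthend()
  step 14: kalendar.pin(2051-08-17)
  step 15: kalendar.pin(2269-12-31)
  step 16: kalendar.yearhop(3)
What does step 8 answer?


I invoke measurebox.re passing v=-7243, u_from=min, u_to=h, → -7243/60.
Then measurebox.re passing v=<last>, u_from=kg, u_to=lb, — result: -36215000000/136077711.
Invoking measurebox.re passing v=<last>, u_from=cm, u_to=in, — result: -1810750000000/17281869297.
I try measurebox.re passing v=-3, u_from=F, u_to=C, and observe -175/9.
I try measurebox.re passing v=5456, u_from=ft, u_to=in, which returns 65472.
I try kalendar.lunge passing n=34, and see 1779-10-09.
Calling kalendar.untilx passing d=1781-02-16, and get 496.
I call kalendar.lunge passing n=-9, and observe 1779-01-09.
Next I call kalendar.pin passing d=2270-04-10, → 2270-04-10.
I try measurebox.re passing v=-5031, u_from=MiB, u_to=MB, — result: -82427904/15625.
I try measurebox.re passing v=5615, u_from=week, u_to=h: 943320.
Next I call measurebox.re passing v=23, u_from=MiB, u_to=B, and observe 24117248.
I call kalendar.monthend, giving 2270-04-30.
Invoking kalendar.pin passing d=2051-08-17, yielding 2051-08-17.
Calling kalendar.pin passing d=2269-12-31, yielding 2269-12-31.
I try kalendar.yearhop passing n=3, and get 2272-12-31.

Answer: 1779-01-09


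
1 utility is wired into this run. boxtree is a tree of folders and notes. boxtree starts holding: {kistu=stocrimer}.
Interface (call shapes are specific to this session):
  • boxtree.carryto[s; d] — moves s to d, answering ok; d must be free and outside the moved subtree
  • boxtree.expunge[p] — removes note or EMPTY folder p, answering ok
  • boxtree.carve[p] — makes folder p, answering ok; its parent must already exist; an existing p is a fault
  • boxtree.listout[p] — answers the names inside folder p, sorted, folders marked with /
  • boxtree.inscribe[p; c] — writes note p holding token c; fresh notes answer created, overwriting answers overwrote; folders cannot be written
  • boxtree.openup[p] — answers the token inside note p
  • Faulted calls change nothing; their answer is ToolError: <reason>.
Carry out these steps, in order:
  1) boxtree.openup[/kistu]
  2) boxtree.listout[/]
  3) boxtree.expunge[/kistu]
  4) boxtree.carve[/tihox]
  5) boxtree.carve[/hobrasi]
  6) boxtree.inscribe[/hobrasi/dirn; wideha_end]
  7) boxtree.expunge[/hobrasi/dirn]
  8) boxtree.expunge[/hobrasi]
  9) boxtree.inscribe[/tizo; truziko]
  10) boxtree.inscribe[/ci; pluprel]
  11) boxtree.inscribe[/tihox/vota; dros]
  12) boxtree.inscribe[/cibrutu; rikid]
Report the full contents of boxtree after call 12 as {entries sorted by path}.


Do: openup[p=/kistu]
See: stocrimer
Do: listout[p=/]
See: [kistu]
Do: expunge[p=/kistu]
See: ok
Do: carve[p=/tihox]
See: ok
Do: carve[p=/hobrasi]
See: ok
Do: inscribe[p=/hobrasi/dirn; c=wideha_end]
See: created
Do: expunge[p=/hobrasi/dirn]
See: ok
Do: expunge[p=/hobrasi]
See: ok
Do: inscribe[p=/tizo; c=truziko]
See: created
Do: inscribe[p=/ci; c=pluprel]
See: created
Do: inscribe[p=/tihox/vota; c=dros]
See: created
Do: inscribe[p=/cibrutu; c=rikid]
See: created

Answer: {ci=pluprel, cibrutu=rikid, tihox/, tihox/vota=dros, tizo=truziko}


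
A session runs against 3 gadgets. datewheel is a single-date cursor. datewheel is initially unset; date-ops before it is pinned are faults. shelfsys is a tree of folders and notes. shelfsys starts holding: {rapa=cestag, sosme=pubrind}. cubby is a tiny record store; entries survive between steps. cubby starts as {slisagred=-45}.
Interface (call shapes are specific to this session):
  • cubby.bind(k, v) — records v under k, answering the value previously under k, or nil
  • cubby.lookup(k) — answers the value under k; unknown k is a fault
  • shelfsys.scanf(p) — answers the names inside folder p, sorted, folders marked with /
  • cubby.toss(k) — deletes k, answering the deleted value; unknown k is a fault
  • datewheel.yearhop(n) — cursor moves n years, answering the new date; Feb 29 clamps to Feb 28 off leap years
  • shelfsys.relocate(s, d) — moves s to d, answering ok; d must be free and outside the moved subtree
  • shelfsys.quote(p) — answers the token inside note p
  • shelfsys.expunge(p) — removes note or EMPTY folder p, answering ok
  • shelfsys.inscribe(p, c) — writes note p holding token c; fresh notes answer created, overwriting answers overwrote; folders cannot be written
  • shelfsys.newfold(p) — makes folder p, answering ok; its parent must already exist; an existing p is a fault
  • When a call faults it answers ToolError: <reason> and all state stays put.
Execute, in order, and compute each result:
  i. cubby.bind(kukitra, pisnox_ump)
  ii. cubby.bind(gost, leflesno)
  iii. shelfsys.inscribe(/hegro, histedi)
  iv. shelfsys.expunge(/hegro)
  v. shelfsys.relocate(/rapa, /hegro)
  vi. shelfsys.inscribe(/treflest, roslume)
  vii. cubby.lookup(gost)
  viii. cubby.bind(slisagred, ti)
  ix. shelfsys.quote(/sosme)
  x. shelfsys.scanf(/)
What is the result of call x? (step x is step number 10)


Answer: [hegro, sosme, treflest]

Derivation:
# cubby.bind(kukitra, pisnox_ump) == nil
# cubby.bind(gost, leflesno) == nil
# shelfsys.inscribe(/hegro, histedi) == created
# shelfsys.expunge(/hegro) == ok
# shelfsys.relocate(/rapa, /hegro) == ok
# shelfsys.inscribe(/treflest, roslume) == created
# cubby.lookup(gost) == leflesno
# cubby.bind(slisagred, ti) == -45
# shelfsys.quote(/sosme) == pubrind
# shelfsys.scanf(/) == [hegro, sosme, treflest]


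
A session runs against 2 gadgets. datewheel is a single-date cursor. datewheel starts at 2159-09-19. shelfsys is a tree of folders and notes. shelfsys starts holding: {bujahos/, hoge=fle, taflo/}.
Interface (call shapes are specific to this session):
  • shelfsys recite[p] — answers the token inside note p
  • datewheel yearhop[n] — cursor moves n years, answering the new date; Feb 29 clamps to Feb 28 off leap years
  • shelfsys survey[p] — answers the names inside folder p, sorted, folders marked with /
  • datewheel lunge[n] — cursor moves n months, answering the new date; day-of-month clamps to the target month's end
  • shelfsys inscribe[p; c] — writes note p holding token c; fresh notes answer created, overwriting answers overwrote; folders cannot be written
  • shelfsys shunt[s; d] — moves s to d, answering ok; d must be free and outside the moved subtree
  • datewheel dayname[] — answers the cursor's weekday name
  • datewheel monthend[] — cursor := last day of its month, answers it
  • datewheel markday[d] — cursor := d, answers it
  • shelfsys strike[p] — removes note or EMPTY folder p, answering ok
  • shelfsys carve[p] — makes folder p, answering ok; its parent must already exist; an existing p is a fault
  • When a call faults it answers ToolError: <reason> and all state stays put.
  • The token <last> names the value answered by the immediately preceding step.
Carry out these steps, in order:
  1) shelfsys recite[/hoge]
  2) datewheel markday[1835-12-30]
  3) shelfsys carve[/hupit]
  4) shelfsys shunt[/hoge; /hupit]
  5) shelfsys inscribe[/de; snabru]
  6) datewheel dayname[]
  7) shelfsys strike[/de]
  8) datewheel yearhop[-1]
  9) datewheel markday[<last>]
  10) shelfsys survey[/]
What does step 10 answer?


Answer: [bujahos/, hoge, hupit/, taflo/]

Derivation:
Act: shelfsys recite[p=/hoge]
Obs: fle
Act: datewheel markday[d=1835-12-30]
Obs: 1835-12-30
Act: shelfsys carve[p=/hupit]
Obs: ok
Act: shelfsys shunt[s=/hoge; d=/hupit]
Obs: ToolError: exists
Act: shelfsys inscribe[p=/de; c=snabru]
Obs: created
Act: datewheel dayname[]
Obs: Wednesday
Act: shelfsys strike[p=/de]
Obs: ok
Act: datewheel yearhop[n=-1]
Obs: 1834-12-30
Act: datewheel markday[d=<last>]
Obs: 1834-12-30
Act: shelfsys survey[p=/]
Obs: [bujahos/, hoge, hupit/, taflo/]


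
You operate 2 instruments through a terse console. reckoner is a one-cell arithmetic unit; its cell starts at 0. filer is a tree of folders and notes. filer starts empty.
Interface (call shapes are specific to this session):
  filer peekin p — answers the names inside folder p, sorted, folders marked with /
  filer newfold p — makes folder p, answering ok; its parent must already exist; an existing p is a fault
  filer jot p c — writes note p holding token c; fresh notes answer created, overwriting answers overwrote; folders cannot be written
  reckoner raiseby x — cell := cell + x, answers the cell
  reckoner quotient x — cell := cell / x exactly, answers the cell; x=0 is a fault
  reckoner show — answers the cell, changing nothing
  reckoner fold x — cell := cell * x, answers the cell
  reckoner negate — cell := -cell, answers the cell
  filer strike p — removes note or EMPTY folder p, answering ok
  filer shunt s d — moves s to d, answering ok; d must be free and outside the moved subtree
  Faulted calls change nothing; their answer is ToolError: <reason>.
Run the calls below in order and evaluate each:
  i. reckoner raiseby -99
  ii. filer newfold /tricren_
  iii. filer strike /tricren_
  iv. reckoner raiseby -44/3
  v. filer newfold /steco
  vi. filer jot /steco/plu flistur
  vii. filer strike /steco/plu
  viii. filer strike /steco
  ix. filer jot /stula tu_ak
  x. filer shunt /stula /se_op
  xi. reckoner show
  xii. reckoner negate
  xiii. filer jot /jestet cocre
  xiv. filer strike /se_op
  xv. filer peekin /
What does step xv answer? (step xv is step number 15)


Answer: [jestet]

Derivation:
>>> reckoner raiseby x→-99
:: -99
>>> filer newfold p→/tricren_
:: ok
>>> filer strike p→/tricren_
:: ok
>>> reckoner raiseby x→-44/3
:: -341/3
>>> filer newfold p→/steco
:: ok
>>> filer jot p→/steco/plu c→flistur
:: created
>>> filer strike p→/steco/plu
:: ok
>>> filer strike p→/steco
:: ok
>>> filer jot p→/stula c→tu_ak
:: created
>>> filer shunt s→/stula d→/se_op
:: ok
>>> reckoner show
:: -341/3
>>> reckoner negate
:: 341/3
>>> filer jot p→/jestet c→cocre
:: created
>>> filer strike p→/se_op
:: ok
>>> filer peekin p→/
:: [jestet]


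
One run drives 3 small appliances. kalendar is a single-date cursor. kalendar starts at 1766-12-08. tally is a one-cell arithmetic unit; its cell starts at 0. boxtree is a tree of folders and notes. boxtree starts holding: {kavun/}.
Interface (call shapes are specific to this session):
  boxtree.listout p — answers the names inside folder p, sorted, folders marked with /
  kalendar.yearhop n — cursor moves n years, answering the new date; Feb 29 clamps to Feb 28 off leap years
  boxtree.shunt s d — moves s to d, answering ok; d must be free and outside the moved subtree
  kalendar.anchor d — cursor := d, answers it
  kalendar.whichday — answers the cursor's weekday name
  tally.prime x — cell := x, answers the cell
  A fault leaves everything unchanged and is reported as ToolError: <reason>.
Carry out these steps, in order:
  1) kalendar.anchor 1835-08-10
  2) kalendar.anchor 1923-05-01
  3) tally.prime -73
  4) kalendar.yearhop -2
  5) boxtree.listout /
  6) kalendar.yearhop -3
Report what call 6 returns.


Act: kalendar.anchor[d→1835-08-10]
Obs: 1835-08-10
Act: kalendar.anchor[d→1923-05-01]
Obs: 1923-05-01
Act: tally.prime[x→-73]
Obs: -73
Act: kalendar.yearhop[n→-2]
Obs: 1921-05-01
Act: boxtree.listout[p→/]
Obs: [kavun/]
Act: kalendar.yearhop[n→-3]
Obs: 1918-05-01

Answer: 1918-05-01
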